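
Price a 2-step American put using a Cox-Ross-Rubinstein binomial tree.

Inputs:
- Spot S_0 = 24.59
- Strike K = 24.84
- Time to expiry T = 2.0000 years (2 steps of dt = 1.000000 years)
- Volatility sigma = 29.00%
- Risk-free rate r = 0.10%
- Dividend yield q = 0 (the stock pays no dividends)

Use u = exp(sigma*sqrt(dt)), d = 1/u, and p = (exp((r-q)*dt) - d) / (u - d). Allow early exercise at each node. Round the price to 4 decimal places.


dt = T/N = 1.000000
u = exp(sigma*sqrt(dt)) = 1.336427; d = 1/u = 0.748264
p = (exp((r-q)*dt) - d) / (u - d) = 0.429705
Discount per step: exp(-r*dt) = 0.999000
Stock lattice S(k, i) with i counting down-moves:
  k=0: S(0,0) = 24.5900
  k=1: S(1,0) = 32.8628; S(1,1) = 18.3998
  k=2: S(2,0) = 43.9187; S(2,1) = 24.5900; S(2,2) = 13.7679
Terminal payoffs V(N, i) = max(K - S_T, 0):
  V(2,0) = 0.000000; V(2,1) = 0.250000; V(2,2) = 11.072099
Backward induction: V(k, i) = exp(-r*dt) * [p * V(k+1, i) + (1-p) * V(k+1, i+1)]; then take max(V_cont, immediate exercise) for American.
  V(1,0) = exp(-r*dt) * [p*0.000000 + (1-p)*0.250000] = 0.142431; exercise = 0.000000; V(1,0) = max -> 0.142431
  V(1,1) = exp(-r*dt) * [p*0.250000 + (1-p)*11.072099] = 6.415371; exercise = 6.440199; V(1,1) = max -> 6.440199
  V(0,0) = exp(-r*dt) * [p*0.142431 + (1-p)*6.440199] = 3.730285; exercise = 0.250000; V(0,0) = max -> 3.730285

Answer: Price = V(0,0) = 3.7303


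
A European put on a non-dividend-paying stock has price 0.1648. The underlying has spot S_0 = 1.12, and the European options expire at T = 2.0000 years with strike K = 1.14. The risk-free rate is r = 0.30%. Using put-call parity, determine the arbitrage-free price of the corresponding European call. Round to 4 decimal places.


Answer: Call price = 0.1516

Derivation:
Put-call parity: C - P = S_0 * exp(-qT) - K * exp(-rT).
S_0 * exp(-qT) = 1.1200 * 1.00000000 = 1.12000000
K * exp(-rT) = 1.1400 * 0.99401796 = 1.13318048
C = P + S*exp(-qT) - K*exp(-rT)
C = 0.1648 + 1.12000000 - 1.13318048 = 0.1516


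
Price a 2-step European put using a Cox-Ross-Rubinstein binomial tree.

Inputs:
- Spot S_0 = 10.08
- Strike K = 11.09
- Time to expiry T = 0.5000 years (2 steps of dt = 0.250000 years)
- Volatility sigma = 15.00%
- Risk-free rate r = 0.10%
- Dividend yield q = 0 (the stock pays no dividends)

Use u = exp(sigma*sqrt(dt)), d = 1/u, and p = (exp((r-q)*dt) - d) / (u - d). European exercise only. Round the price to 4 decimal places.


dt = T/N = 0.250000
u = exp(sigma*sqrt(dt)) = 1.077884; d = 1/u = 0.927743
p = (exp((r-q)*dt) - d) / (u - d) = 0.482924
Discount per step: exp(-r*dt) = 0.999750
Stock lattice S(k, i) with i counting down-moves:
  k=0: S(0,0) = 10.0800
  k=1: S(1,0) = 10.8651; S(1,1) = 9.3517
  k=2: S(2,0) = 11.7113; S(2,1) = 10.0800; S(2,2) = 8.6759
Terminal payoffs V(N, i) = max(K - S_T, 0):
  V(2,0) = 0.000000; V(2,1) = 1.010000; V(2,2) = 2.414064
Backward induction: V(k, i) = exp(-r*dt) * [p * V(k+1, i) + (1-p) * V(k+1, i+1)].
  V(1,0) = exp(-r*dt) * [p*0.000000 + (1-p)*1.010000] = 0.522116
  V(1,1) = exp(-r*dt) * [p*1.010000 + (1-p)*2.414064] = 1.735574
  V(0,0) = exp(-r*dt) * [p*0.522116 + (1-p)*1.735574] = 1.149278

Answer: Price = V(0,0) = 1.1493


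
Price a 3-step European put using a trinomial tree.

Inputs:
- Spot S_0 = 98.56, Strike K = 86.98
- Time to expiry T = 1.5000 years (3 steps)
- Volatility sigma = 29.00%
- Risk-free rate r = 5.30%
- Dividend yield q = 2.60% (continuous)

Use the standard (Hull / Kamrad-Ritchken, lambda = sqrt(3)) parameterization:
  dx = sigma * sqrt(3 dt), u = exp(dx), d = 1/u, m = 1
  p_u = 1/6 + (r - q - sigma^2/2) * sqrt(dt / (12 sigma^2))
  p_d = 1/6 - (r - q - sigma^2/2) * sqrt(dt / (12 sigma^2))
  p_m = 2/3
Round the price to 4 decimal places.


Answer: Price = V(0,0) = 6.6566

Derivation:
dt = T/N = 0.500000; dx = sigma*sqrt(3*dt) = 0.355176
u = exp(dx) = 1.426432; d = 1/u = 0.701050
p_u = 0.156073, p_m = 0.666667, p_d = 0.177260
Discount per step: exp(-r*dt) = 0.973848
Stock lattice S(k, j) with j the centered position index:
  k=0: S(0,+0) = 98.5600
  k=1: S(1,-1) = 69.0955; S(1,+0) = 98.5600; S(1,+1) = 140.5891
  k=2: S(2,-2) = 48.4394; S(2,-1) = 69.0955; S(2,+0) = 98.5600; S(2,+1) = 140.5891; S(2,+2) = 200.5408
  k=3: S(3,-3) = 33.9584; S(3,-2) = 48.4394; S(3,-1) = 69.0955; S(3,+0) = 98.5600; S(3,+1) = 140.5891; S(3,+2) = 200.5408; S(3,+3) = 286.0577
Terminal payoffs V(N, j) = max(K - S_T, 0):
  V(3,-3) = 53.021559; V(3,-2) = 38.540603; V(3,-1) = 17.884508; V(3,+0) = 0.000000; V(3,+1) = 0.000000; V(3,+2) = 0.000000; V(3,+3) = 0.000000
Backward induction: V(k, j) = exp(-r*dt) * [p_u * V(k+1, j+1) + p_m * V(k+1, j) + p_d * V(k+1, j-1)]
  V(2,-2) = exp(-r*dt) * [p_u*17.884508 + p_m*38.540603 + p_d*53.021559] = 36.892901
  V(2,-1) = exp(-r*dt) * [p_u*0.000000 + p_m*17.884508 + p_d*38.540603] = 18.264241
  V(2,+0) = exp(-r*dt) * [p_u*0.000000 + p_m*0.000000 + p_d*17.884508] = 3.087301
  V(2,+1) = exp(-r*dt) * [p_u*0.000000 + p_m*0.000000 + p_d*0.000000] = 0.000000
  V(2,+2) = exp(-r*dt) * [p_u*0.000000 + p_m*0.000000 + p_d*0.000000] = 0.000000
  V(1,-1) = exp(-r*dt) * [p_u*3.087301 + p_m*18.264241 + p_d*36.892901] = 18.695586
  V(1,+0) = exp(-r*dt) * [p_u*0.000000 + p_m*3.087301 + p_d*18.264241] = 5.157227
  V(1,+1) = exp(-r*dt) * [p_u*0.000000 + p_m*0.000000 + p_d*3.087301] = 0.532943
  V(0,+0) = exp(-r*dt) * [p_u*0.532943 + p_m*5.157227 + p_d*18.695586] = 6.656552


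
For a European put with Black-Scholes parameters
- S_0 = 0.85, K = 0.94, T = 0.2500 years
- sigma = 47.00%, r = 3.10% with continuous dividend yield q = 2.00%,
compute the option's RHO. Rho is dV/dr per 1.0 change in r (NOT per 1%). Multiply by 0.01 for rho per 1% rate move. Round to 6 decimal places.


d1 = -0.2990681948; d2 = -0.5340681948
phi(d1) = 0.3814942785; exp(-qT) = 0.9950124792; exp(-rT) = 0.9922799538
N(-d2) = 0.7033528232
Rho = -K*T*exp(-rT)*N(-d2) = -0.9400 * 0.2500 * 0.9922799538 * 0.7033528232 = -0.164012

Answer: Rho = -0.164012


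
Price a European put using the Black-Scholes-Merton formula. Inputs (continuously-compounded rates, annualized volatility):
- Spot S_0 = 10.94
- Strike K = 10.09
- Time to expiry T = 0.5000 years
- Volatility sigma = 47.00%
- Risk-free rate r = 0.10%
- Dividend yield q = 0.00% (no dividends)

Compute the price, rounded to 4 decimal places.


Answer: Price = 1.0009

Derivation:
d1 = (ln(S/K) + (r - q + 0.5*sigma^2) * T) / (sigma * sqrt(T)) = 0.41104256
d2 = d1 - sigma * sqrt(T) = 0.07870238
exp(-rT) = 0.99950012; exp(-qT) = 1.00000000
P = K * exp(-rT) * N(-d2) - S_0 * exp(-qT) * N(-d1)
N(-d1) = 0.34052066; N(-d2) = 0.46863468
P = 10.0900 * 0.99950012 * 0.46863468 - 10.9400 * 1.00000000 * 0.34052066 = 1.0009


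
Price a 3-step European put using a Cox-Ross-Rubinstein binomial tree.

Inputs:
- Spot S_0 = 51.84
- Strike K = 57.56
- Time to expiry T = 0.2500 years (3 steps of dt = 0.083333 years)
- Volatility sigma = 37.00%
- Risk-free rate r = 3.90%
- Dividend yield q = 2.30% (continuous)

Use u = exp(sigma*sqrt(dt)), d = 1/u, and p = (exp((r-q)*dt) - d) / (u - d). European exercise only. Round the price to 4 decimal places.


dt = T/N = 0.083333
u = exp(sigma*sqrt(dt)) = 1.112723; d = 1/u = 0.898697
p = (exp((r-q)*dt) - d) / (u - d) = 0.479557
Discount per step: exp(-r*dt) = 0.996755
Stock lattice S(k, i) with i counting down-moves:
  k=0: S(0,0) = 51.8400
  k=1: S(1,0) = 57.6835; S(1,1) = 46.5884
  k=2: S(2,0) = 64.1858; S(2,1) = 51.8400; S(2,2) = 41.8689
  k=3: S(3,0) = 71.4210; S(3,1) = 57.6835; S(3,2) = 46.5884; S(3,3) = 37.6274
Terminal payoffs V(N, i) = max(K - S_T, 0):
  V(3,0) = 0.000000; V(3,1) = 0.000000; V(3,2) = 10.971569; V(3,3) = 19.932595
Backward induction: V(k, i) = exp(-r*dt) * [p * V(k+1, i) + (1-p) * V(k+1, i+1)].
  V(2,0) = exp(-r*dt) * [p*0.000000 + (1-p)*0.000000] = 0.000000
  V(2,1) = exp(-r*dt) * [p*0.000000 + (1-p)*10.971569] = 5.691550
  V(2,2) = exp(-r*dt) * [p*10.971569 + (1-p)*19.932595] = 15.584541
  V(1,0) = exp(-r*dt) * [p*0.000000 + (1-p)*5.691550] = 2.952517
  V(1,1) = exp(-r*dt) * [p*5.691550 + (1-p)*15.584541] = 10.805116
  V(0,0) = exp(-r*dt) * [p*2.952517 + (1-p)*10.805116] = 7.016508

Answer: Price = V(0,0) = 7.0165


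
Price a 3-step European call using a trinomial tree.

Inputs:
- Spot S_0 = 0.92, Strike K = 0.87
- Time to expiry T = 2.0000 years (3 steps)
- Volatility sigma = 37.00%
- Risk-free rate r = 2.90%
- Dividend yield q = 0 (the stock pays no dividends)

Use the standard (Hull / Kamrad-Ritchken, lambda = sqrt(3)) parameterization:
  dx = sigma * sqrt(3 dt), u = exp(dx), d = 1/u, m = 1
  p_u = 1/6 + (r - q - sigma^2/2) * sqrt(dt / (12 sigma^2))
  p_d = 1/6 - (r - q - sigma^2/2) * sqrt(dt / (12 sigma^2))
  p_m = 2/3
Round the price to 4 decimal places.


dt = T/N = 0.666667; dx = sigma*sqrt(3*dt) = 0.523259
u = exp(dx) = 1.687518; d = 1/u = 0.592586
p_u = 0.141536, p_m = 0.666667, p_d = 0.191798
Discount per step: exp(-r*dt) = 0.980852
Stock lattice S(k, j) with j the centered position index:
  k=0: S(0,+0) = 0.9200
  k=1: S(1,-1) = 0.5452; S(1,+0) = 0.9200; S(1,+1) = 1.5525
  k=2: S(2,-2) = 0.3231; S(2,-1) = 0.5452; S(2,+0) = 0.9200; S(2,+1) = 1.5525; S(2,+2) = 2.6199
  k=3: S(3,-3) = 0.1914; S(3,-2) = 0.3231; S(3,-1) = 0.5452; S(3,+0) = 0.9200; S(3,+1) = 1.5525; S(3,+2) = 2.6199; S(3,+3) = 4.4211
Terminal payoffs V(N, j) = max(S_T - K, 0):
  V(3,-3) = 0.000000; V(3,-2) = 0.000000; V(3,-1) = 0.000000; V(3,+0) = 0.050000; V(3,+1) = 0.682517; V(3,+2) = 1.749901; V(3,+3) = 3.551131
Backward induction: V(k, j) = exp(-r*dt) * [p_u * V(k+1, j+1) + p_m * V(k+1, j) + p_d * V(k+1, j-1)]
  V(2,-2) = exp(-r*dt) * [p_u*0.000000 + p_m*0.000000 + p_d*0.000000] = 0.000000
  V(2,-1) = exp(-r*dt) * [p_u*0.050000 + p_m*0.000000 + p_d*0.000000] = 0.006941
  V(2,+0) = exp(-r*dt) * [p_u*0.682517 + p_m*0.050000 + p_d*0.000000] = 0.127446
  V(2,+1) = exp(-r*dt) * [p_u*1.749901 + p_m*0.682517 + p_d*0.050000] = 0.698636
  V(2,+2) = exp(-r*dt) * [p_u*3.551131 + p_m*1.749901 + p_d*0.682517] = 1.765649
  V(1,-1) = exp(-r*dt) * [p_u*0.127446 + p_m*0.006941 + p_d*0.000000] = 0.022232
  V(1,+0) = exp(-r*dt) * [p_u*0.698636 + p_m*0.127446 + p_d*0.006941] = 0.181632
  V(1,+1) = exp(-r*dt) * [p_u*1.765649 + p_m*0.698636 + p_d*0.127446] = 0.725932
  V(0,+0) = exp(-r*dt) * [p_u*0.725932 + p_m*0.181632 + p_d*0.022232] = 0.223730

Answer: Price = V(0,0) = 0.2237


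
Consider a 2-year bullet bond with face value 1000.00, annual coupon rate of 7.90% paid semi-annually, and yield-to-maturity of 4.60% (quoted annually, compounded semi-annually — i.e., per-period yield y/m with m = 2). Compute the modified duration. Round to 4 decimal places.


Coupon per period c = face * coupon_rate / m = 39.500000
Periods per year m = 2; per-period yield y/m = 0.023000
Number of cashflows N = 4
Cashflows (t years, CF_t, discount factor 1/(1+y/m)^(m*t), PV):
  t = 0.5000: CF_t = 39.500000, DF = 0.977517, PV = 38.611926
  t = 1.0000: CF_t = 39.500000, DF = 0.955540, PV = 37.743818
  t = 1.5000: CF_t = 39.500000, DF = 0.934056, PV = 36.895228
  t = 2.0000: CF_t = 1039.500000, DF = 0.913056, PV = 949.121822
Price P = sum_t PV_t = 1062.372793
First compute Macaulay numerator sum_t t * PV_t:
  t * PV_t at t = 0.5000: 19.305963
  t * PV_t at t = 1.0000: 37.743818
  t * PV_t at t = 1.5000: 55.342841
  t * PV_t at t = 2.0000: 1898.243644
Macaulay duration D = 2010.636267 / 1062.372793 = 1.892590
Modified duration = D / (1 + y/m) = 1.892590 / (1 + 0.023000) = 1.850039

Answer: Modified duration = 1.8500


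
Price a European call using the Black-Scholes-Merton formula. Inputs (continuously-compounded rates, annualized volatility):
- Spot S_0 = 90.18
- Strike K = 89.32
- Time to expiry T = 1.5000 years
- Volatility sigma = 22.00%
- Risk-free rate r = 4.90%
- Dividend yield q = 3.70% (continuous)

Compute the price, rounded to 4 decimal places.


d1 = (ln(S/K) + (r - q + 0.5*sigma^2) * T) / (sigma * sqrt(T)) = 0.23708925
d2 = d1 - sigma * sqrt(T) = -0.03235462
exp(-rT) = 0.92913615; exp(-qT) = 0.94601202
C = S_0 * exp(-qT) * N(d1) - K * exp(-rT) * N(d2)
N(d1) = 0.59370622; N(d2) = 0.48709463
C = 90.1800 * 0.94601202 * 0.59370622 - 89.3200 * 0.92913615 * 0.48709463 = 10.2257

Answer: Price = 10.2257


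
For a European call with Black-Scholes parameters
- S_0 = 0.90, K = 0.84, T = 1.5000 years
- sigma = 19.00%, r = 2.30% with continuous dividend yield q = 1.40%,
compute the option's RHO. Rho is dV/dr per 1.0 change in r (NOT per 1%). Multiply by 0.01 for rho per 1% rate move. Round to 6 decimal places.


d1 = 0.4708515392; d2 = 0.2381500136
phi(d1) = 0.3570822544; exp(-qT) = 0.9792189646; exp(-rT) = 0.9660883397
N(d2) = 0.5941176274
Rho = K*T*exp(-rT)*N(d2) = 0.8400 * 1.5000 * 0.9660883397 * 0.5941176274 = 0.723202

Answer: Rho = 0.723202


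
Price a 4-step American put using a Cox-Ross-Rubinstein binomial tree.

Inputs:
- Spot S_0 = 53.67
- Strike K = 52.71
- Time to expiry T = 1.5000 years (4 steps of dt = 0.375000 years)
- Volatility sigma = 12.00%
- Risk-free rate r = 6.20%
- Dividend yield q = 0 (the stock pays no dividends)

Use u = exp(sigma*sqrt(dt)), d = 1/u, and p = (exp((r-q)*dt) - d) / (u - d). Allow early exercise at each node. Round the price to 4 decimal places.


Answer: Price = V(0,0) = 1.2190

Derivation:
dt = T/N = 0.375000
u = exp(sigma*sqrt(dt)) = 1.076252; d = 1/u = 0.929150
p = (exp((r-q)*dt) - d) / (u - d) = 0.641543
Discount per step: exp(-r*dt) = 0.977018
Stock lattice S(k, i) with i counting down-moves:
  k=0: S(0,0) = 53.6700
  k=1: S(1,0) = 57.7624; S(1,1) = 49.8675
  k=2: S(2,0) = 62.1670; S(2,1) = 53.6700; S(2,2) = 46.3344
  k=3: S(3,0) = 66.9073; S(3,1) = 57.7624; S(3,2) = 49.8675; S(3,3) = 43.0516
  k=4: S(4,0) = 72.0091; S(4,1) = 62.1670; S(4,2) = 53.6700; S(4,3) = 46.3344; S(4,4) = 40.0014
Terminal payoffs V(N, i) = max(K - S_T, 0):
  V(4,0) = 0.000000; V(4,1) = 0.000000; V(4,2) = 0.000000; V(4,3) = 6.375594; V(4,4) = 12.708561
Backward induction: V(k, i) = exp(-r*dt) * [p * V(k+1, i) + (1-p) * V(k+1, i+1)]; then take max(V_cont, immediate exercise) for American.
  V(3,0) = exp(-r*dt) * [p*0.000000 + (1-p)*0.000000] = 0.000000; exercise = 0.000000; V(3,0) = max -> 0.000000
  V(3,1) = exp(-r*dt) * [p*0.000000 + (1-p)*0.000000] = 0.000000; exercise = 0.000000; V(3,1) = max -> 0.000000
  V(3,2) = exp(-r*dt) * [p*0.000000 + (1-p)*6.375594] = 2.232856; exercise = 2.842500; V(3,2) = max -> 2.842500
  V(3,3) = exp(-r*dt) * [p*6.375594 + (1-p)*12.708561] = 8.446999; exercise = 9.658369; V(3,3) = max -> 9.658369
  V(2,0) = exp(-r*dt) * [p*0.000000 + (1-p)*0.000000] = 0.000000; exercise = 0.000000; V(2,0) = max -> 0.000000
  V(2,1) = exp(-r*dt) * [p*0.000000 + (1-p)*2.842500] = 0.995498; exercise = 0.000000; V(2,1) = max -> 0.995498
  V(2,2) = exp(-r*dt) * [p*2.842500 + (1-p)*9.658369] = 5.164223; exercise = 6.375594; V(2,2) = max -> 6.375594
  V(1,0) = exp(-r*dt) * [p*0.000000 + (1-p)*0.995498] = 0.348643; exercise = 0.000000; V(1,0) = max -> 0.348643
  V(1,1) = exp(-r*dt) * [p*0.995498 + (1-p)*6.375594] = 2.856833; exercise = 2.842500; V(1,1) = max -> 2.856833
  V(0,0) = exp(-r*dt) * [p*0.348643 + (1-p)*2.856833] = 1.219047; exercise = 0.000000; V(0,0) = max -> 1.219047


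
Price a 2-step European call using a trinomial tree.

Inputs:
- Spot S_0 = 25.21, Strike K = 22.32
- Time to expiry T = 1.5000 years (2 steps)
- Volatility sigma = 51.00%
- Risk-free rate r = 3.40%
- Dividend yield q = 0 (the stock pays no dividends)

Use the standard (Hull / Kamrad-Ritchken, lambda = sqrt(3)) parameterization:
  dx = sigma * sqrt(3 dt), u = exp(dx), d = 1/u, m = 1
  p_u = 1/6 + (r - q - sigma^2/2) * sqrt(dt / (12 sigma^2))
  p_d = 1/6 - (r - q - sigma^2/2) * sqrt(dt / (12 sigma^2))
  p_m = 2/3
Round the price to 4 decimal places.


Answer: Price = V(0,0) = 7.4665

Derivation:
dt = T/N = 0.750000; dx = sigma*sqrt(3*dt) = 0.765000
u = exp(dx) = 2.148994; d = 1/u = 0.465334
p_u = 0.119583, p_m = 0.666667, p_d = 0.213750
Discount per step: exp(-r*dt) = 0.974822
Stock lattice S(k, j) with j the centered position index:
  k=0: S(0,+0) = 25.2100
  k=1: S(1,-1) = 11.7311; S(1,+0) = 25.2100; S(1,+1) = 54.1761
  k=2: S(2,-2) = 5.4589; S(2,-1) = 11.7311; S(2,+0) = 25.2100; S(2,+1) = 54.1761; S(2,+2) = 116.4242
Terminal payoffs V(N, j) = max(S_T - K, 0):
  V(2,-2) = 0.000000; V(2,-1) = 0.000000; V(2,+0) = 2.890000; V(2,+1) = 31.856148; V(2,+2) = 94.104238
Backward induction: V(k, j) = exp(-r*dt) * [p_u * V(k+1, j+1) + p_m * V(k+1, j) + p_d * V(k+1, j-1)]
  V(1,-1) = exp(-r*dt) * [p_u*2.890000 + p_m*0.000000 + p_d*0.000000] = 0.336895
  V(1,+0) = exp(-r*dt) * [p_u*31.856148 + p_m*2.890000 + p_d*0.000000] = 5.591709
  V(1,+1) = exp(-r*dt) * [p_u*94.104238 + p_m*31.856148 + p_d*2.890000] = 32.274876
  V(0,+0) = exp(-r*dt) * [p_u*32.274876 + p_m*5.591709 + p_d*0.336895] = 7.466510


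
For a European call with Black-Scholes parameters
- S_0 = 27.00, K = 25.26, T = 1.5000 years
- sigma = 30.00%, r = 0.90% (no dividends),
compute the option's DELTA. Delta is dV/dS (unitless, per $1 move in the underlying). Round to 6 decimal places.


d1 = 0.4017564597; d2 = 0.0343329983
phi(d1) = 0.3680109228; exp(-qT) = 1.0000000000; exp(-rT) = 0.9865907163
N(d1) = 0.6560683658
Delta = exp(-qT) * N(d1) = 1.0000000000 * 0.6560683658 = 0.656068

Answer: Delta = 0.656068


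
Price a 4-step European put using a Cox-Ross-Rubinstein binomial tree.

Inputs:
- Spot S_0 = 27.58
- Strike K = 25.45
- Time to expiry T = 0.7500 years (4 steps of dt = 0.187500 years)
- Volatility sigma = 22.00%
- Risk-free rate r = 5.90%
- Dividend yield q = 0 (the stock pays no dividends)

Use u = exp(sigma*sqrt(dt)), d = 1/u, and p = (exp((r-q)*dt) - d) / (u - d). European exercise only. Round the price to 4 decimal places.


Answer: Price = V(0,0) = 0.8446

Derivation:
dt = T/N = 0.187500
u = exp(sigma*sqrt(dt)) = 1.099948; d = 1/u = 0.909134
p = (exp((r-q)*dt) - d) / (u - d) = 0.534499
Discount per step: exp(-r*dt) = 0.988998
Stock lattice S(k, i) with i counting down-moves:
  k=0: S(0,0) = 27.5800
  k=1: S(1,0) = 30.3366; S(1,1) = 25.0739
  k=2: S(2,0) = 33.3686; S(2,1) = 27.5800; S(2,2) = 22.7955
  k=3: S(3,0) = 36.7038; S(3,1) = 30.3366; S(3,2) = 25.0739; S(3,3) = 20.7242
  k=4: S(4,0) = 40.3722; S(4,1) = 33.3686; S(4,2) = 27.5800; S(4,3) = 22.7955; S(4,4) = 18.8411
Terminal payoffs V(N, i) = max(K - S_T, 0):
  V(4,0) = 0.000000; V(4,1) = 0.000000; V(4,2) = 0.000000; V(4,3) = 2.654451; V(4,4) = 6.608918
Backward induction: V(k, i) = exp(-r*dt) * [p * V(k+1, i) + (1-p) * V(k+1, i+1)].
  V(3,0) = exp(-r*dt) * [p*0.000000 + (1-p)*0.000000] = 0.000000
  V(3,1) = exp(-r*dt) * [p*0.000000 + (1-p)*0.000000] = 0.000000
  V(3,2) = exp(-r*dt) * [p*0.000000 + (1-p)*2.654451] = 1.222054
  V(3,3) = exp(-r*dt) * [p*2.654451 + (1-p)*6.608918] = 4.445803
  V(2,0) = exp(-r*dt) * [p*0.000000 + (1-p)*0.000000] = 0.000000
  V(2,1) = exp(-r*dt) * [p*0.000000 + (1-p)*1.222054] = 0.562609
  V(2,2) = exp(-r*dt) * [p*1.222054 + (1-p)*4.445803] = 2.692757
  V(1,0) = exp(-r*dt) * [p*0.000000 + (1-p)*0.562609] = 0.259013
  V(1,1) = exp(-r*dt) * [p*0.562609 + (1-p)*2.692757] = 1.537095
  V(0,0) = exp(-r*dt) * [p*0.259013 + (1-p)*1.537095] = 0.844566


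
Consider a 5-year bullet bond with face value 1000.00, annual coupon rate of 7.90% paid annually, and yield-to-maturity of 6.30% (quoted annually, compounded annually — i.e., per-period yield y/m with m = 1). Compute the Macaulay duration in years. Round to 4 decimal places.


Answer: Macaulay duration = 4.3435 years

Derivation:
Coupon per period c = face * coupon_rate / m = 79.000000
Periods per year m = 1; per-period yield y/m = 0.063000
Number of cashflows N = 5
Cashflows (t years, CF_t, discount factor 1/(1+y/m)^(m*t), PV):
  t = 1.0000: CF_t = 79.000000, DF = 0.940734, PV = 74.317968
  t = 2.0000: CF_t = 79.000000, DF = 0.884980, PV = 69.913422
  t = 3.0000: CF_t = 79.000000, DF = 0.832531, PV = 65.769918
  t = 4.0000: CF_t = 79.000000, DF = 0.783190, PV = 61.871983
  t = 5.0000: CF_t = 1079.000000, DF = 0.736773, PV = 794.978022
Price P = sum_t PV_t = 1066.851312
Macaulay numerator sum_t t * PV_t:
  t * PV_t at t = 1.0000: 74.317968
  t * PV_t at t = 2.0000: 139.826845
  t * PV_t at t = 3.0000: 197.309753
  t * PV_t at t = 4.0000: 247.487931
  t * PV_t at t = 5.0000: 3974.890108
Macaulay duration D = (sum_t t * PV_t) / P = 4633.832604 / 1066.851312 = 4.343466


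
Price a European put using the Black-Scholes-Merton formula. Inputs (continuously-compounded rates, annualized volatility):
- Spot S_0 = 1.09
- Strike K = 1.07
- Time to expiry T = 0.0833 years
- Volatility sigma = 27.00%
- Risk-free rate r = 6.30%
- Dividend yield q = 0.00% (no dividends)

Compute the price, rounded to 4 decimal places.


Answer: Price = 0.0222

Derivation:
d1 = (ln(S/K) + (r - q + 0.5*sigma^2) * T) / (sigma * sqrt(T)) = 0.34395443
d2 = d1 - sigma * sqrt(T) = 0.26602774
exp(-rT) = 0.99476585; exp(-qT) = 1.00000000
P = K * exp(-rT) * N(-d2) - S_0 * exp(-qT) * N(-d1)
N(-d1) = 0.36544028; N(-d2) = 0.39510892
P = 1.0700 * 0.99476585 * 0.39510892 - 1.0900 * 1.00000000 * 0.36544028 = 0.0222


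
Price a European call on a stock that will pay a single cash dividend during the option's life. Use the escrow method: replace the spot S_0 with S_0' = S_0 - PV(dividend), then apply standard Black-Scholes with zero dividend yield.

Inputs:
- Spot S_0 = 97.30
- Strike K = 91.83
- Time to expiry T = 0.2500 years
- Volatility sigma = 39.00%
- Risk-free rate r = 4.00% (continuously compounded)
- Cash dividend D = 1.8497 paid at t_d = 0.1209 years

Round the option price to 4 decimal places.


PV(D) = D * exp(-r * t_d) = 1.8497 * 0.99517567 = 1.84077645
S_0' = S_0 - PV(D) = 97.3000 - 1.84077645 = 95.45922355
d1 = (ln(S_0'/K) + (r + sigma^2/2)*T) / (sigma*sqrt(T)) = 0.34755198
d2 = d1 - sigma*sqrt(T) = 0.15255198
exp(-rT) = 0.99004983
N(d1) = 0.63591166; N(d2) = 0.56062420
C = S_0' * N(d1) - K * exp(-rT) * N(d2) = 95.45922355 * 0.63591166 - 91.8300 * 0.99004983 * 0.56062420 = 9.7338

Answer: Price = 9.7338


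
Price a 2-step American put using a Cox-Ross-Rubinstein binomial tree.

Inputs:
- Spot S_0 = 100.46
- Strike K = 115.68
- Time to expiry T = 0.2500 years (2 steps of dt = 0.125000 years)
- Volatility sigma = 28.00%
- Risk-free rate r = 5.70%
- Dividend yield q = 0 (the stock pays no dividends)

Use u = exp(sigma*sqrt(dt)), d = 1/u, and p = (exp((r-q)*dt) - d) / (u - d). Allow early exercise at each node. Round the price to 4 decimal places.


Answer: Price = V(0,0) = 15.7282

Derivation:
dt = T/N = 0.125000
u = exp(sigma*sqrt(dt)) = 1.104061; d = 1/u = 0.905747
p = (exp((r-q)*dt) - d) / (u - d) = 0.511328
Discount per step: exp(-r*dt) = 0.992900
Stock lattice S(k, i) with i counting down-moves:
  k=0: S(0,0) = 100.4600
  k=1: S(1,0) = 110.9139; S(1,1) = 90.9914
  k=2: S(2,0) = 122.4557; S(2,1) = 100.4600; S(2,2) = 82.4152
Terminal payoffs V(N, i) = max(K - S_T, 0):
  V(2,0) = 0.000000; V(2,1) = 15.220000; V(2,2) = 33.264812
Backward induction: V(k, i) = exp(-r*dt) * [p * V(k+1, i) + (1-p) * V(k+1, i+1)]; then take max(V_cont, immediate exercise) for American.
  V(1,0) = exp(-r*dt) * [p*0.000000 + (1-p)*15.220000] = 7.384788; exercise = 4.766060; V(1,0) = max -> 7.384788
  V(1,1) = exp(-r*dt) * [p*15.220000 + (1-p)*33.264812] = 23.867337; exercise = 24.688628; V(1,1) = max -> 24.688628
  V(0,0) = exp(-r*dt) * [p*7.384788 + (1-p)*24.688628] = 15.728231; exercise = 15.220000; V(0,0) = max -> 15.728231


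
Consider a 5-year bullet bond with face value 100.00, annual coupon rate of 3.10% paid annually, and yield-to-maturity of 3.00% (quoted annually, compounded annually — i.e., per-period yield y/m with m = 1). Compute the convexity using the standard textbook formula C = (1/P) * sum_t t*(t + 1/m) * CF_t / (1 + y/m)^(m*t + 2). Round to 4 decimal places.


Coupon per period c = face * coupon_rate / m = 3.100000
Periods per year m = 1; per-period yield y/m = 0.030000
Number of cashflows N = 5
Cashflows (t years, CF_t, discount factor 1/(1+y/m)^(m*t), PV):
  t = 1.0000: CF_t = 3.100000, DF = 0.970874, PV = 3.009709
  t = 2.0000: CF_t = 3.100000, DF = 0.942596, PV = 2.922047
  t = 3.0000: CF_t = 3.100000, DF = 0.915142, PV = 2.836939
  t = 4.0000: CF_t = 3.100000, DF = 0.888487, PV = 2.754310
  t = 5.0000: CF_t = 103.100000, DF = 0.862609, PV = 88.934966
Price P = sum_t PV_t = 100.457971
Convexity numerator sum_t t*(t + 1/m) * CF_t / (1+y/m)^(m*t + 2):
  t = 1.0000: term = 5.673878
  t = 2.0000: term = 16.525859
  t = 3.0000: term = 32.089047
  t = 4.0000: term = 51.924024
  t = 5.0000: term = 2514.892045
Convexity = (1/P) * sum = 2621.104853 / 100.457971 = 26.091557

Answer: Convexity = 26.0916


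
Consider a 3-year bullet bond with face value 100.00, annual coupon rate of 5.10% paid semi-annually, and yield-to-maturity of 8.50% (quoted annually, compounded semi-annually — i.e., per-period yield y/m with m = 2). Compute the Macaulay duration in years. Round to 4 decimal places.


Coupon per period c = face * coupon_rate / m = 2.550000
Periods per year m = 2; per-period yield y/m = 0.042500
Number of cashflows N = 6
Cashflows (t years, CF_t, discount factor 1/(1+y/m)^(m*t), PV):
  t = 0.5000: CF_t = 2.550000, DF = 0.959233, PV = 2.446043
  t = 1.0000: CF_t = 2.550000, DF = 0.920127, PV = 2.346324
  t = 1.5000: CF_t = 2.550000, DF = 0.882616, PV = 2.250671
  t = 2.0000: CF_t = 2.550000, DF = 0.846634, PV = 2.158917
  t = 2.5000: CF_t = 2.550000, DF = 0.812119, PV = 2.070904
  t = 3.0000: CF_t = 102.550000, DF = 0.779011, PV = 79.887583
Price P = sum_t PV_t = 91.160442
Macaulay numerator sum_t t * PV_t:
  t * PV_t at t = 0.5000: 1.223022
  t * PV_t at t = 1.0000: 2.346324
  t * PV_t at t = 1.5000: 3.376006
  t * PV_t at t = 2.0000: 4.317834
  t * PV_t at t = 2.5000: 5.177259
  t * PV_t at t = 3.0000: 239.662750
Macaulay duration D = (sum_t t * PV_t) / P = 256.103194 / 91.160442 = 2.809368

Answer: Macaulay duration = 2.8094 years


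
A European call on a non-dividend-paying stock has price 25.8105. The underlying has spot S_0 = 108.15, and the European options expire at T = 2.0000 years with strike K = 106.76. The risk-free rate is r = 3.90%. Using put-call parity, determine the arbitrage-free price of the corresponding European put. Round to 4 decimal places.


Put-call parity: C - P = S_0 * exp(-qT) - K * exp(-rT).
S_0 * exp(-qT) = 108.1500 * 1.00000000 = 108.15000000
K * exp(-rT) = 106.7600 * 0.92496443 = 98.74920218
P = C - S*exp(-qT) + K*exp(-rT)
P = 25.8105 - 108.15000000 + 98.74920218 = 16.4097

Answer: Put price = 16.4097


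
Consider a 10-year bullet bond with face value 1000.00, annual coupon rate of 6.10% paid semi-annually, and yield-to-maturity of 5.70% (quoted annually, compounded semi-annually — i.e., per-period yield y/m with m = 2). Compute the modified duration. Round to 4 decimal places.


Answer: Modified duration = 7.4583

Derivation:
Coupon per period c = face * coupon_rate / m = 30.500000
Periods per year m = 2; per-period yield y/m = 0.028500
Number of cashflows N = 20
Cashflows (t years, CF_t, discount factor 1/(1+y/m)^(m*t), PV):
  t = 0.5000: CF_t = 30.500000, DF = 0.972290, PV = 29.654837
  t = 1.0000: CF_t = 30.500000, DF = 0.945347, PV = 28.833094
  t = 1.5000: CF_t = 30.500000, DF = 0.919152, PV = 28.034122
  t = 2.0000: CF_t = 30.500000, DF = 0.893682, PV = 27.257289
  t = 2.5000: CF_t = 30.500000, DF = 0.868917, PV = 26.501982
  t = 3.0000: CF_t = 30.500000, DF = 0.844840, PV = 25.767606
  t = 3.5000: CF_t = 30.500000, DF = 0.821429, PV = 25.053579
  t = 4.0000: CF_t = 30.500000, DF = 0.798667, PV = 24.359337
  t = 4.5000: CF_t = 30.500000, DF = 0.776536, PV = 23.684334
  t = 5.0000: CF_t = 30.500000, DF = 0.755018, PV = 23.028035
  t = 5.5000: CF_t = 30.500000, DF = 0.734096, PV = 22.389922
  t = 6.0000: CF_t = 30.500000, DF = 0.713754, PV = 21.769492
  t = 6.5000: CF_t = 30.500000, DF = 0.693976, PV = 21.166253
  t = 7.0000: CF_t = 30.500000, DF = 0.674745, PV = 20.579731
  t = 7.5000: CF_t = 30.500000, DF = 0.656048, PV = 20.009461
  t = 8.0000: CF_t = 30.500000, DF = 0.637869, PV = 19.454994
  t = 8.5000: CF_t = 30.500000, DF = 0.620193, PV = 18.915891
  t = 9.0000: CF_t = 30.500000, DF = 0.603007, PV = 18.391727
  t = 9.5000: CF_t = 30.500000, DF = 0.586298, PV = 17.882087
  t = 10.0000: CF_t = 1030.500000, DF = 0.570051, PV = 587.438053
Price P = sum_t PV_t = 1030.171826
First compute Macaulay numerator sum_t t * PV_t:
  t * PV_t at t = 0.5000: 14.827419
  t * PV_t at t = 1.0000: 28.833094
  t * PV_t at t = 1.5000: 42.051182
  t * PV_t at t = 2.0000: 54.514578
  t * PV_t at t = 2.5000: 66.254956
  t * PV_t at t = 3.0000: 77.302817
  t * PV_t at t = 3.5000: 87.687525
  t * PV_t at t = 4.0000: 97.437350
  t * PV_t at t = 4.5000: 106.579503
  t * PV_t at t = 5.0000: 115.140175
  t * PV_t at t = 5.5000: 123.144572
  t * PV_t at t = 6.0000: 130.616950
  t * PV_t at t = 6.5000: 137.580647
  t * PV_t at t = 7.0000: 144.058117
  t * PV_t at t = 7.5000: 150.070961
  t * PV_t at t = 8.0000: 155.639953
  t * PV_t at t = 8.5000: 160.785075
  t * PV_t at t = 9.0000: 165.525543
  t * PV_t at t = 9.5000: 169.879831
  t * PV_t at t = 10.0000: 5874.380526
Macaulay duration D = 7902.310770 / 1030.171826 = 7.670867
Modified duration = D / (1 + y/m) = 7.670867 / (1 + 0.028500) = 7.458305


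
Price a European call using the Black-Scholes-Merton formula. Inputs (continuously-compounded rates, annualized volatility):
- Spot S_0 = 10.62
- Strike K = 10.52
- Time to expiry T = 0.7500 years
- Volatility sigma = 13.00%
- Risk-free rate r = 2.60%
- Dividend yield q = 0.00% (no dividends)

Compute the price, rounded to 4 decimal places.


d1 = (ln(S/K) + (r - q + 0.5*sigma^2) * T) / (sigma * sqrt(T)) = 0.31353058
d2 = d1 - sigma * sqrt(T) = 0.20094728
exp(-rT) = 0.98068890; exp(-qT) = 1.00000000
C = S_0 * exp(-qT) * N(d1) - K * exp(-rT) * N(d2)
N(d1) = 0.62306121; N(d2) = 0.57963010
C = 10.6200 * 1.00000000 * 0.62306121 - 10.5200 * 0.98068890 * 0.57963010 = 0.6370

Answer: Price = 0.6370


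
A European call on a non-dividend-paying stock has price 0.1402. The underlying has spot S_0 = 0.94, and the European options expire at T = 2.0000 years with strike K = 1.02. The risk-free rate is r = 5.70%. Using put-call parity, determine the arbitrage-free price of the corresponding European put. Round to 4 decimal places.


Put-call parity: C - P = S_0 * exp(-qT) - K * exp(-rT).
S_0 * exp(-qT) = 0.9400 * 1.00000000 = 0.94000000
K * exp(-rT) = 1.0200 * 0.89225796 = 0.91010312
P = C - S*exp(-qT) + K*exp(-rT)
P = 0.1402 - 0.94000000 + 0.91010312 = 0.1103

Answer: Put price = 0.1103


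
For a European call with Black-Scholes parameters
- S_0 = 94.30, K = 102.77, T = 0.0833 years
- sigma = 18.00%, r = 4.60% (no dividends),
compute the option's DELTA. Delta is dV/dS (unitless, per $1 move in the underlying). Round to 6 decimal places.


Answer: Delta = 0.059865

Derivation:
d1 = -1.5559051482; d2 = -1.6078562791
phi(d1) = 0.1189134991; exp(-qT) = 1.0000000000; exp(-rT) = 0.9961755320
N(d1) = 0.0598653245
Delta = exp(-qT) * N(d1) = 1.0000000000 * 0.0598653245 = 0.059865


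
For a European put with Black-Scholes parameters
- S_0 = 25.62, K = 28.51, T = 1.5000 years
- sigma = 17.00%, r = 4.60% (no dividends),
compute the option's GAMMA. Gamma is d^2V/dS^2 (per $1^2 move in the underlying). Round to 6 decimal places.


d1 = -0.0778390515; d2 = -0.2860456797
phi(d1) = 0.3977355300; exp(-qT) = 1.0000000000; exp(-rT) = 0.9333266801
Gamma = exp(-qT) * phi(d1) / (S * sigma * sqrt(T)) = 1.0000000000 * 0.3977355300 / (25.6200 * 0.1700 * 1.2247448714) = 0.074563

Answer: Gamma = 0.074563


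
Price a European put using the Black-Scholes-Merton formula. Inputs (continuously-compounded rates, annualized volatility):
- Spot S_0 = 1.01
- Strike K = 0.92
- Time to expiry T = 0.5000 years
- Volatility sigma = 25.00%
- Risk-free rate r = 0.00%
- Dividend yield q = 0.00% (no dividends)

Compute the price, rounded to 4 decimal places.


d1 = (ln(S/K) + (r - q + 0.5*sigma^2) * T) / (sigma * sqrt(T)) = 0.61635353
d2 = d1 - sigma * sqrt(T) = 0.43957683
exp(-rT) = 1.00000000; exp(-qT) = 1.00000000
P = K * exp(-rT) * N(-d2) - S_0 * exp(-qT) * N(-d1)
N(-d1) = 0.26883061; N(-d2) = 0.33012181
P = 0.9200 * 1.00000000 * 0.33012181 - 1.0100 * 1.00000000 * 0.26883061 = 0.0322

Answer: Price = 0.0322


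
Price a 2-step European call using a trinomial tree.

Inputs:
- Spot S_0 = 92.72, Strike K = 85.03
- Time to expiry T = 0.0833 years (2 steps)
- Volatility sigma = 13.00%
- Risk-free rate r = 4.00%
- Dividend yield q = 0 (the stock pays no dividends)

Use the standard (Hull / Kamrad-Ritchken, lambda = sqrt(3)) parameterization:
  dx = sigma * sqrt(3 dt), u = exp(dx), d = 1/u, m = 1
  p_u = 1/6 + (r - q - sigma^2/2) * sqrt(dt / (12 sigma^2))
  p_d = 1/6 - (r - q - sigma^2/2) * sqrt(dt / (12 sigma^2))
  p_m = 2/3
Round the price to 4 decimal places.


dt = T/N = 0.041650; dx = sigma*sqrt(3*dt) = 0.045953
u = exp(dx) = 1.047025; d = 1/u = 0.955087
p_u = 0.180965, p_m = 0.666667, p_d = 0.152369
Discount per step: exp(-r*dt) = 0.998335
Stock lattice S(k, j) with j the centered position index:
  k=0: S(0,+0) = 92.7200
  k=1: S(1,-1) = 88.5557; S(1,+0) = 92.7200; S(1,+1) = 97.0802
  k=2: S(2,-2) = 84.5784; S(2,-1) = 88.5557; S(2,+0) = 92.7200; S(2,+1) = 97.0802; S(2,+2) = 101.6453
Terminal payoffs V(N, j) = max(S_T - K, 0):
  V(2,-2) = 0.000000; V(2,-1) = 3.525675; V(2,+0) = 7.690000; V(2,+1) = 12.050152; V(2,+2) = 16.615340
Backward induction: V(k, j) = exp(-r*dt) * [p_u * V(k+1, j+1) + p_m * V(k+1, j) + p_d * V(k+1, j-1)]
  V(1,-1) = exp(-r*dt) * [p_u*7.690000 + p_m*3.525675 + p_d*0.000000] = 3.735839
  V(1,+0) = exp(-r*dt) * [p_u*12.050152 + p_m*7.690000 + p_d*3.525675] = 7.831462
  V(1,+1) = exp(-r*dt) * [p_u*16.615340 + p_m*12.050152 + p_d*7.690000] = 12.191610
  V(0,+0) = exp(-r*dt) * [p_u*12.191610 + p_m*7.831462 + p_d*3.735839] = 7.983138

Answer: Price = V(0,0) = 7.9831


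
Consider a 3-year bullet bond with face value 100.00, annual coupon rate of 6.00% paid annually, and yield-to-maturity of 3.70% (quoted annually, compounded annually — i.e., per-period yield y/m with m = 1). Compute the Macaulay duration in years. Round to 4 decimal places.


Coupon per period c = face * coupon_rate / m = 6.000000
Periods per year m = 1; per-period yield y/m = 0.037000
Number of cashflows N = 3
Cashflows (t years, CF_t, discount factor 1/(1+y/m)^(m*t), PV):
  t = 1.0000: CF_t = 6.000000, DF = 0.964320, PV = 5.785921
  t = 2.0000: CF_t = 6.000000, DF = 0.929913, PV = 5.579480
  t = 3.0000: CF_t = 106.000000, DF = 0.896734, PV = 95.053825
Price P = sum_t PV_t = 106.419226
Macaulay numerator sum_t t * PV_t:
  t * PV_t at t = 1.0000: 5.785921
  t * PV_t at t = 2.0000: 11.158960
  t * PV_t at t = 3.0000: 285.161474
Macaulay duration D = (sum_t t * PV_t) / P = 302.106355 / 106.419226 = 2.838832

Answer: Macaulay duration = 2.8388 years


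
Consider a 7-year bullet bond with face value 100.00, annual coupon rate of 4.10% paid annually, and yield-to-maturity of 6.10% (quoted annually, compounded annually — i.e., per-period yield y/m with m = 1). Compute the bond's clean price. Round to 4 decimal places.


Coupon per period c = face * coupon_rate / m = 4.100000
Periods per year m = 1; per-period yield y/m = 0.061000
Number of cashflows N = 7
Cashflows (t years, CF_t, discount factor 1/(1+y/m)^(m*t), PV):
  t = 1.0000: CF_t = 4.100000, DF = 0.942507, PV = 3.864279
  t = 2.0000: CF_t = 4.100000, DF = 0.888320, PV = 3.642110
  t = 3.0000: CF_t = 4.100000, DF = 0.837247, PV = 3.432715
  t = 4.0000: CF_t = 4.100000, DF = 0.789112, PV = 3.235358
  t = 5.0000: CF_t = 4.100000, DF = 0.743743, PV = 3.049348
  t = 6.0000: CF_t = 4.100000, DF = 0.700983, PV = 2.874032
  t = 7.0000: CF_t = 104.100000, DF = 0.660682, PV = 68.776971
Price P = sum_t PV_t = 88.874812

Answer: Price = 88.8748


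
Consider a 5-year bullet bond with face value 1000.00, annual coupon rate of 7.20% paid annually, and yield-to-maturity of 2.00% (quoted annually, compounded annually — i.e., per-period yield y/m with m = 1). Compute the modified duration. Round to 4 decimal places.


Answer: Modified duration = 4.3569

Derivation:
Coupon per period c = face * coupon_rate / m = 72.000000
Periods per year m = 1; per-period yield y/m = 0.020000
Number of cashflows N = 5
Cashflows (t years, CF_t, discount factor 1/(1+y/m)^(m*t), PV):
  t = 1.0000: CF_t = 72.000000, DF = 0.980392, PV = 70.588235
  t = 2.0000: CF_t = 72.000000, DF = 0.961169, PV = 69.204152
  t = 3.0000: CF_t = 72.000000, DF = 0.942322, PV = 67.847208
  t = 4.0000: CF_t = 72.000000, DF = 0.923845, PV = 66.516871
  t = 5.0000: CF_t = 1072.000000, DF = 0.905731, PV = 970.943428
Price P = sum_t PV_t = 1245.099894
First compute Macaulay numerator sum_t t * PV_t:
  t * PV_t at t = 1.0000: 70.588235
  t * PV_t at t = 2.0000: 138.408304
  t * PV_t at t = 3.0000: 203.541624
  t * PV_t at t = 4.0000: 266.067483
  t * PV_t at t = 5.0000: 4854.717141
Macaulay duration D = 5533.322787 / 1245.099894 = 4.444079
Modified duration = D / (1 + y/m) = 4.444079 / (1 + 0.020000) = 4.356941


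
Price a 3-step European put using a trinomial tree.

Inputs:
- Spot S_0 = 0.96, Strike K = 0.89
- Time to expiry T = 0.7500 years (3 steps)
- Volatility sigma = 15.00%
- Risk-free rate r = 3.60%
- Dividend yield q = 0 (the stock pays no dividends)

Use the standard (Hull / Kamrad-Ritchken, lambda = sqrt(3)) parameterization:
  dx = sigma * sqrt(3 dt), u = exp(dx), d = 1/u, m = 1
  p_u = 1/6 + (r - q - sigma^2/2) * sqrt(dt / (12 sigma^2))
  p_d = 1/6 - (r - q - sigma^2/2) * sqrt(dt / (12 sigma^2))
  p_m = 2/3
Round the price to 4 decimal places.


Answer: Price = V(0,0) = 0.0159

Derivation:
dt = T/N = 0.250000; dx = sigma*sqrt(3*dt) = 0.129904
u = exp(dx) = 1.138719; d = 1/u = 0.878180
p_u = 0.190482, p_m = 0.666667, p_d = 0.142851
Discount per step: exp(-r*dt) = 0.991040
Stock lattice S(k, j) with j the centered position index:
  k=0: S(0,+0) = 0.9600
  k=1: S(1,-1) = 0.8431; S(1,+0) = 0.9600; S(1,+1) = 1.0932
  k=2: S(2,-2) = 0.7404; S(2,-1) = 0.8431; S(2,+0) = 0.9600; S(2,+1) = 1.0932; S(2,+2) = 1.2448
  k=3: S(3,-3) = 0.6502; S(3,-2) = 0.7404; S(3,-1) = 0.8431; S(3,+0) = 0.9600; S(3,+1) = 1.0932; S(3,+2) = 1.2448; S(3,+3) = 1.4175
Terminal payoffs V(N, j) = max(K - S_T, 0):
  V(3,-3) = 0.239838; V(3,-2) = 0.149648; V(3,-1) = 0.046947; V(3,+0) = 0.000000; V(3,+1) = 0.000000; V(3,+2) = 0.000000; V(3,+3) = 0.000000
Backward induction: V(k, j) = exp(-r*dt) * [p_u * V(k+1, j+1) + p_m * V(k+1, j) + p_d * V(k+1, j-1)]
  V(2,-2) = exp(-r*dt) * [p_u*0.046947 + p_m*0.149648 + p_d*0.239838] = 0.141688
  V(2,-1) = exp(-r*dt) * [p_u*0.000000 + p_m*0.046947 + p_d*0.149648] = 0.052204
  V(2,+0) = exp(-r*dt) * [p_u*0.000000 + p_m*0.000000 + p_d*0.046947] = 0.006646
  V(2,+1) = exp(-r*dt) * [p_u*0.000000 + p_m*0.000000 + p_d*0.000000] = 0.000000
  V(2,+2) = exp(-r*dt) * [p_u*0.000000 + p_m*0.000000 + p_d*0.000000] = 0.000000
  V(1,-1) = exp(-r*dt) * [p_u*0.006646 + p_m*0.052204 + p_d*0.141688] = 0.055804
  V(1,+0) = exp(-r*dt) * [p_u*0.000000 + p_m*0.006646 + p_d*0.052204] = 0.011782
  V(1,+1) = exp(-r*dt) * [p_u*0.000000 + p_m*0.000000 + p_d*0.006646] = 0.000941
  V(0,+0) = exp(-r*dt) * [p_u*0.000941 + p_m*0.011782 + p_d*0.055804] = 0.015862


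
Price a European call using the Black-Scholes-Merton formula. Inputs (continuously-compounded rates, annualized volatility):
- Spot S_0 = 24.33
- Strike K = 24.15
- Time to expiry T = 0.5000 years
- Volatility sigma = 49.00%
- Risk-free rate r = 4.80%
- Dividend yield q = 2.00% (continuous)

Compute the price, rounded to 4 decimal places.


Answer: Price = 3.5394

Derivation:
d1 = (ln(S/K) + (r - q + 0.5*sigma^2) * T) / (sigma * sqrt(T)) = 0.23507917
d2 = d1 - sigma * sqrt(T) = -0.11140315
exp(-rT) = 0.97628571; exp(-qT) = 0.99004983
C = S_0 * exp(-qT) * N(d1) - K * exp(-rT) * N(d2)
N(d1) = 0.59292636; N(d2) = 0.45564833
C = 24.3300 * 0.99004983 * 0.59292636 - 24.1500 * 0.97628571 * 0.45564833 = 3.5394


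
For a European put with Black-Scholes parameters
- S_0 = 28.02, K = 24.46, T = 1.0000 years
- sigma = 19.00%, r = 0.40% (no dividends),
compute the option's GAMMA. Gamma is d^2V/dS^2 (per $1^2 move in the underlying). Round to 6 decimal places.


d1 = 0.8312074245; d2 = 0.6412074245
phi(d1) = 0.2824111124; exp(-qT) = 1.0000000000; exp(-rT) = 0.9960079893
Gamma = exp(-qT) * phi(d1) / (S * sigma * sqrt(T)) = 1.0000000000 * 0.2824111124 / (28.0200 * 0.1900 * 1.0000000000) = 0.053047

Answer: Gamma = 0.053047


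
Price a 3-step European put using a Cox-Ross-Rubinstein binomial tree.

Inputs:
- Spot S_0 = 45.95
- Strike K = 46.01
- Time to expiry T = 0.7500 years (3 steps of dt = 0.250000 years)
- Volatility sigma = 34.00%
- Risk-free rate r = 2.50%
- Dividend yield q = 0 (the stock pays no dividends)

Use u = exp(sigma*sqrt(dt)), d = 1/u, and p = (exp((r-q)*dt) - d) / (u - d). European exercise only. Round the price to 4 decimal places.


dt = T/N = 0.250000
u = exp(sigma*sqrt(dt)) = 1.185305; d = 1/u = 0.843665
p = (exp((r-q)*dt) - d) / (u - d) = 0.475953
Discount per step: exp(-r*dt) = 0.993769
Stock lattice S(k, i) with i counting down-moves:
  k=0: S(0,0) = 45.9500
  k=1: S(1,0) = 54.4648; S(1,1) = 38.7664
  k=2: S(2,0) = 64.5573; S(2,1) = 45.9500; S(2,2) = 32.7058
  k=3: S(3,0) = 76.5201; S(3,1) = 54.4648; S(3,2) = 38.7664; S(3,3) = 27.5928
Terminal payoffs V(N, i) = max(K - S_T, 0):
  V(3,0) = 0.000000; V(3,1) = 0.000000; V(3,2) = 7.243602; V(3,3) = 18.417228
Backward induction: V(k, i) = exp(-r*dt) * [p * V(k+1, i) + (1-p) * V(k+1, i+1)].
  V(2,0) = exp(-r*dt) * [p*0.000000 + (1-p)*0.000000] = 0.000000
  V(2,1) = exp(-r*dt) * [p*0.000000 + (1-p)*7.243602] = 3.772334
  V(2,2) = exp(-r*dt) * [p*7.243602 + (1-p)*18.417228] = 13.017488
  V(1,0) = exp(-r*dt) * [p*0.000000 + (1-p)*3.772334] = 1.964561
  V(1,1) = exp(-r*dt) * [p*3.772334 + (1-p)*13.017488] = 8.563535
  V(0,0) = exp(-r*dt) * [p*1.964561 + (1-p)*8.563535] = 5.388944

Answer: Price = V(0,0) = 5.3889
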